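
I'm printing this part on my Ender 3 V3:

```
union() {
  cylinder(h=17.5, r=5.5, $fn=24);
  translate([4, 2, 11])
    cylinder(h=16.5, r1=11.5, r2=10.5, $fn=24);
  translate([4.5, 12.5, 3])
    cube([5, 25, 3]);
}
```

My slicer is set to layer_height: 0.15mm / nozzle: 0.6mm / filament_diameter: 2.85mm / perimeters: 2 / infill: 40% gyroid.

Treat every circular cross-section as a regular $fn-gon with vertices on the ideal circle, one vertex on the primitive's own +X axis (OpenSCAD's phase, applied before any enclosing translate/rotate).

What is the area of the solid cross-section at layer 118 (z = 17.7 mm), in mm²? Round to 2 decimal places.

382.25 mm²

At z = 17.7 mm: the cylinder is absent (z outside [0, 17.5]); the cone at (4, 2) (r1=11.5→r2=10.5) has section circumradius 11.094 here — a regular 24-gon (area = (24/2)·11.094²·sin(360°/24) = 382.25 mm²); the cube at (4.5, 12.5) is not intersected at this z (z outside [3, 6]); Combining (union): only the cone at (4, 2) is present, so the union is just that shape — area = 382.25 mm². Overall, the cross-section is a single solid region. Net area = 382.25 mm².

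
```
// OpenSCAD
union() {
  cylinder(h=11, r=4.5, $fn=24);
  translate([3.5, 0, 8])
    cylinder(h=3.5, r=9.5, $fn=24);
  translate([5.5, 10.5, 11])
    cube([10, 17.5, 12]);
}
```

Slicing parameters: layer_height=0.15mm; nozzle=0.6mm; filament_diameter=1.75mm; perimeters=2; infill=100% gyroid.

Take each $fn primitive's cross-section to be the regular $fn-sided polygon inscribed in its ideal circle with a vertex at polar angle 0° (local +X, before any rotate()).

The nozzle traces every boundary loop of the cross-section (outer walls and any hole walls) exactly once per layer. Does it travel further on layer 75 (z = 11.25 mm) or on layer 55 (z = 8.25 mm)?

Layer 75 (z = 11.25): the cylinder is not intersected at this z (z outside [0, 11]); the cylinder at (3.5, 0): section is a regular 24-gon, circumradius r=9.5 (perimeter = 2·24·9.500·sin(180°/24) = 59.52 mm); the 10×17.5 cube at (5.5, 10.5) contributes its full rectangle (perimeter 55.00 mm); Combining (union): the 2 present regions are separate (no shared area or edge), so areas and boundary lengths simply add and each stays a separate island — boundary = 114.52 mm. So its perimeter = 114.52 mm. Layer 55 (z = 8.25): the r=4.5 cylinder contributes a regular 24-gon of circumradius 4.5 (perimeter = 2·24·4.500·sin(180°/24) = 28.19 mm); the cylinder at (3.5, 0): section is a regular 24-gon, circumradius r=9.5 (perimeter = 2·24·9.500·sin(180°/24) = 59.52 mm); the cube at (5.5, 10.5) does not reach this height (z outside [11, 23]); Taking the union: the r=4.5 cylinder lies entirely inside the r=9.5 cylinder at (3.5, 0), so the union is just the r=9.5 cylinder at (3.5, 0) — boundary = 59.52 mm. So its perimeter = 59.52 mm. Layer 75 is larger (114.52 vs 59.52 mm).

layer 75 (z = 11.25 mm)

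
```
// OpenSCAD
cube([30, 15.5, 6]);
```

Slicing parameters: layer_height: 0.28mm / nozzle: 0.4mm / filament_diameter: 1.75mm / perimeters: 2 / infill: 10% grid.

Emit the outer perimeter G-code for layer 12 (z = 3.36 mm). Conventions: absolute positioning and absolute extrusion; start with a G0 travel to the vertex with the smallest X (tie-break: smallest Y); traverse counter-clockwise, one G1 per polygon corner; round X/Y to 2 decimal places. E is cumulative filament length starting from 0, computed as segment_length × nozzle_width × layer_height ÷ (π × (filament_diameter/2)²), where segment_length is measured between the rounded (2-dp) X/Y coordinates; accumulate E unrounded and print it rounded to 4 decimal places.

At z = 3.36 mm: the cube (footprint 30×15.5) is included at this height. The outline is a single polygon with 4 vertices. Extrusion per mm of travel: 0.4 × 0.28 / (π × 0.875²) = 0.046564. Accumulating E over each segment gives final E = 4.2373.

G0 X0.00 Y0.00 Z3.36
G1 X30.00 Y0.00 E1.3969
G1 X30.00 Y15.50 E2.1187
G1 X0.00 Y15.50 E3.5156
G1 X0.00 Y0.00 E4.2373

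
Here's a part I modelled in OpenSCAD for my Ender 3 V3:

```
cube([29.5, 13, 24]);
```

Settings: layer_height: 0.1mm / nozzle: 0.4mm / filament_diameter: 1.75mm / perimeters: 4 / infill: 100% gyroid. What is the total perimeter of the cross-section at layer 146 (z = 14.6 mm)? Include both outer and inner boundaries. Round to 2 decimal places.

85.00 mm

At z = 14.6 mm: the cube (footprint 29.5×13) is included at this height (perimeter 85.00 mm). Overall, the cross-section is a single solid region. Total boundary length (outer) = 85.00 mm.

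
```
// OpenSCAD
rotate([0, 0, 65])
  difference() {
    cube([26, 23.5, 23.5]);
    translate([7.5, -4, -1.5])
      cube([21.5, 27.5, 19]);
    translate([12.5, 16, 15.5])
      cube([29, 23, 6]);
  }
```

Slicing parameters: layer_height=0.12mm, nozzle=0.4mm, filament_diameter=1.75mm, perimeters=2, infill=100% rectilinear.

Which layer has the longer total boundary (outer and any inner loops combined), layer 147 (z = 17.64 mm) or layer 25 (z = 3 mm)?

layer 147 (z = 17.64 mm)

Layer 147 (z = 17.64): the 26×23.5 cube contributes its full rectangle (perimeter 99.00 mm); the cube at (7.5, -4) is not intersected at this z (z outside [-1.5, 17.5]); the cube at (12.5, 16) (footprint 29×23) is included at this height (perimeter 104.00 mm); Subtracting the remaining from the first: starting from the 26×23.5 cube, the 29×23 cube at (12.5, 16) partially overlaps it — only the 101.25 mm² overlap (of its 667.00 mm²) is removed, clipping the outline — boundary = 99.00 mm; (whole slice rotated 65° about Z — lengths, areas and connectivity unchanged). So its perimeter = 99.00 mm. Layer 25 (z = 3): the cube is present — its section is the full 26×23.5 rectangle (perimeter 99.00 mm); the 21.5×27.5 cube at (7.5, -4) contributes its full rectangle (perimeter 98.00 mm); the cube at (12.5, 16) is absent (z outside [15.5, 21.5]); Subtracting the remaining from the first: starting from the 26×23.5 cube, the 21.5×27.5 cube at (7.5, -4) partially overlaps it — only the 434.75 mm² overlap (of its 591.25 mm²) is removed, clipping the outline — boundary = 62.00 mm; (whole slice rotated 65° about Z — lengths, areas and connectivity unchanged). So its perimeter = 62.00 mm. Layer 147 is larger (99.00 vs 62.00 mm).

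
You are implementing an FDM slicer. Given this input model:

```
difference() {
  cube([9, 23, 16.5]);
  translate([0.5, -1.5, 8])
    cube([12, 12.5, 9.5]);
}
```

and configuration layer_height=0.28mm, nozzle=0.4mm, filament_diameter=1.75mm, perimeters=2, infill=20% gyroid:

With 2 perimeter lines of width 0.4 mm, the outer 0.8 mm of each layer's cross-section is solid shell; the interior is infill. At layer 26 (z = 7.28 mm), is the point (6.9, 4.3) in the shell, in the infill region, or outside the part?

At z = 7.28 mm: the cube is present — its section is the full 9×23 rectangle; the cube at (0.5, -1.5) is absent (z outside [8, 17.5]); After the difference (first − rest): none of the subtracted shapes is present at this height, so the 9×23 cube is unchanged — 1 connected region. Overall, the cross-section is a single solid region. The nearest boundary edge runs (9.00, 0.00)→(9.00, 23.00); distance from the point to it = 2.10 mm. The point is inside the cross-section and 2.10 mm from the nearest boundary — more than the 0.8 mm shell width (2 × 0.4), so it's in the infill interior.

infill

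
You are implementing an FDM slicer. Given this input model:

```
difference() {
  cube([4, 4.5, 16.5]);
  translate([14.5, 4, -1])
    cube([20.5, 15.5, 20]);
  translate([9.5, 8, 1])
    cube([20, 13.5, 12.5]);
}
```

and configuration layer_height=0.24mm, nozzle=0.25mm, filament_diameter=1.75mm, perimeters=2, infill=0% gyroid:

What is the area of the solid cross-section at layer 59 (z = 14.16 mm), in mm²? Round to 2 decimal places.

18.00 mm²

At z = 14.16 mm: the cube (footprint 4×4.5) is included at this height (area 18.00 mm²); the cube at (14.5, 4) is present — its section is the full 20.5×15.5 rectangle (area 317.75 mm²); the cube at (9.5, 8) is absent (z outside [1, 13.5]); Taking the first minus the rest: starting from the 4×4.5 cube (18.00 mm²), the 20.5×15.5 cube at (14.5, 4) misses the remaining region (no effect) — area = 18.00 mm². Overall, the cross-section is a single solid region. Net area = 18.00 mm².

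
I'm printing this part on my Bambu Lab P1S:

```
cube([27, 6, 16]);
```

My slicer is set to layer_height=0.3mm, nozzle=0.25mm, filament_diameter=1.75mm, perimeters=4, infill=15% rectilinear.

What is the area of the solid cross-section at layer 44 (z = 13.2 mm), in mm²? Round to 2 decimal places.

At z = 13.2 mm: the 27×6 cube contributes its full rectangle (area 162.00 mm²). Overall, the cross-section is a single solid region. Net area = 162.00 mm².

162.00 mm²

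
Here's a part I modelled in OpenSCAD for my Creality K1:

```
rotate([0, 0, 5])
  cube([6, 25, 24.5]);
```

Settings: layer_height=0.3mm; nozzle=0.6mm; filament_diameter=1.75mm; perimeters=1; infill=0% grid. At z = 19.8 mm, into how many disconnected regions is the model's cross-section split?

At z = 19.8 mm: the cube is present — its section is the full 6×25 rectangle; (rotated 5° about Z; rotation is an isometry so areas/perimeters/island counts are preserved). The result has 1 disconnected region.

1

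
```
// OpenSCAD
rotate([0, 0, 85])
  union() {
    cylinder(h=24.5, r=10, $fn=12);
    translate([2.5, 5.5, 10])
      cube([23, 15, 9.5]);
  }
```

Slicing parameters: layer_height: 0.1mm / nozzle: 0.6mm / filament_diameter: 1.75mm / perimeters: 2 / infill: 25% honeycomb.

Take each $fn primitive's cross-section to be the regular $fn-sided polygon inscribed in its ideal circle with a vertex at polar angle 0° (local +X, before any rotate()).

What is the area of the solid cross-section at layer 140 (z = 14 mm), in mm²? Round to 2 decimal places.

At z = 14 mm: the r=10 cylinder gives a regular 12-gon of circumradius 10 (constant along its height) (area = (12/2)·10.000²·sin(360°/12) = 300.00 mm²); the cube at (2.5, 5.5) is present — its section is the full 23×15 rectangle (area 345.00 mm²); Taking the union: the regions partially overlap — summed areas 645.00 mm² minus the doubly-counted overlap 13.73 mm² gives 631.27 mm² — area = 631.27 mm²; (rotated 85° about Z; rotation is an isometry so areas/perimeters/island counts are preserved). Overall, the cross-section is a single solid region. Net area = 631.27 mm².

631.27 mm²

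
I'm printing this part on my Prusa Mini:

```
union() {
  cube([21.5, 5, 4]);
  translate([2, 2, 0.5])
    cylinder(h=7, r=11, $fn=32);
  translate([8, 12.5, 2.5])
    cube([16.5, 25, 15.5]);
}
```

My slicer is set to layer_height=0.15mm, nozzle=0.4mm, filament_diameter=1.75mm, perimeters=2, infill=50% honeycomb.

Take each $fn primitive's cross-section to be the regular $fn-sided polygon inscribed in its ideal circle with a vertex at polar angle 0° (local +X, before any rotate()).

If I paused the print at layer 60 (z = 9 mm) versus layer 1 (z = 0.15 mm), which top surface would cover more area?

layer 60 (z = 9 mm)

Layer 60 (z = 9): the cube is not intersected at this z (z outside [0, 4]); the cylinder at (2, 2) is absent (z outside [0.5, 7.5]); the cube at (8, 12.5) (footprint 16.5×25) is included at this height (area 412.50 mm²); Combining (union): only the 16.5×25 cube at (8, 12.5) is present, so the union is just that shape — area = 412.50 mm². So its area = 412.50 mm². Layer 1 (z = 0.15): the cube is present — its section is the full 21.5×5 rectangle (area 107.50 mm²); the cylinder at (2, 2) is not intersected at this z (z outside [0.5, 7.5]); the cube at (8, 12.5) is not intersected at this z (z outside [2.5, 18]); Taking the union: only the 21.5×5 cube is present, so the union is just that shape — area = 107.50 mm². So its area = 107.50 mm². Layer 60 is larger (412.50 vs 107.50 mm²).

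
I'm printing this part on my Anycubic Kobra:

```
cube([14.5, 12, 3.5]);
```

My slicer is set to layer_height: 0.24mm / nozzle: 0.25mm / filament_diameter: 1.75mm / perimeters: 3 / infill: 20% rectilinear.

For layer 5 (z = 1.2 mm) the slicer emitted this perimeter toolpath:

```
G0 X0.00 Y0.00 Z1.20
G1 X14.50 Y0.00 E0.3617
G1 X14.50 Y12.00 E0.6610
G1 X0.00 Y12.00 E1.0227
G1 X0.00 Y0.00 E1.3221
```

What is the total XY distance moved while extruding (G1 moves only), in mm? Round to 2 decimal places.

53.00 mm

Sum the Euclidean lengths of each G1 segment: total = 53.00 mm.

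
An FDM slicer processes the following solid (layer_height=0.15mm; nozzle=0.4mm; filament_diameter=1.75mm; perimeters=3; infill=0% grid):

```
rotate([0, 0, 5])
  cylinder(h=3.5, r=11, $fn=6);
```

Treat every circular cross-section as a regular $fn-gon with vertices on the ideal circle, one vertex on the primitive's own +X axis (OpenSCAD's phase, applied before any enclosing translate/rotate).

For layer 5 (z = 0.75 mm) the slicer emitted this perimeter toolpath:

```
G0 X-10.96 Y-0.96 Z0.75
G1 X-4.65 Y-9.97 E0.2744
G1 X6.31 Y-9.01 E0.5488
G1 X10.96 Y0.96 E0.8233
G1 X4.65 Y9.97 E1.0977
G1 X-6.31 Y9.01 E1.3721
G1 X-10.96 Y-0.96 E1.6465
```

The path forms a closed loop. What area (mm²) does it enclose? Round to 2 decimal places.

Apply the shoelace formula to the sequence of (X, Y) vertices; enclosed area = 314.42 mm².

314.42 mm²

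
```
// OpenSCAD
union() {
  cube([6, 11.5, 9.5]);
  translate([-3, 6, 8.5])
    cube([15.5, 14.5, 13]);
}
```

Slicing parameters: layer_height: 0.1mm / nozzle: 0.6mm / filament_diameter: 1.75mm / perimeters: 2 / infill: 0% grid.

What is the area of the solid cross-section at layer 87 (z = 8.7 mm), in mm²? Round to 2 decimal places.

At z = 8.7 mm: the 6×11.5 cube contributes its full rectangle (area 69.00 mm²); the cube at (-3, 6) (footprint 15.5×14.5) is included at this height (area 224.75 mm²); Combining (union): the regions partially overlap — summed areas 293.75 mm² minus the doubly-counted overlap 33.00 mm² gives 260.75 mm² — area = 260.75 mm². Overall, the cross-section is a single solid region. Net area = 260.75 mm².

260.75 mm²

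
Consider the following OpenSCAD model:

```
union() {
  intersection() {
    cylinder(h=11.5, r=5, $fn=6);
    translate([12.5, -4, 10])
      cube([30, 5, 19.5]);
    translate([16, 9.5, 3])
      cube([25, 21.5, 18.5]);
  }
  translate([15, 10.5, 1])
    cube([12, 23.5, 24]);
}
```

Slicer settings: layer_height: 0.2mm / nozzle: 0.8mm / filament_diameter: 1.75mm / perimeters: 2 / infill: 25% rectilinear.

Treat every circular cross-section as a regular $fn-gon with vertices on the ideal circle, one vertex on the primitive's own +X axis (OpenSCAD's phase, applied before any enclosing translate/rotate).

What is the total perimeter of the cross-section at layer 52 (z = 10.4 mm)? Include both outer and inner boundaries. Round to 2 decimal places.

At z = 10.4 mm: the cylinder: section is a regular 6-gon, circumradius r=5 (perimeter = 2·6·5.000·sin(180°/6) = 30.00 mm); the cube at (12.5, -4) (footprint 30×5) is included at this height (perimeter 70.00 mm); the cube at (16, 9.5) is present — its section is the full 25×21.5 rectangle (perimeter 93.00 mm); After intersecting: the 30×5 cube at (12.5, -4) does not overlap the r=5 cylinder (empty); the 25×21.5 cube at (16, 9.5) does not overlap the running intersection (empty) — nothing remains; the 12×23.5 cube at (15, 10.5) contributes its full rectangle (perimeter 71.00 mm); Combining (union): only the 12×23.5 cube at (15, 10.5) is present, so the union is just that shape — boundary = 71.00 mm. Overall, the cross-section is a single solid region. Total boundary length (outer) = 71.00 mm.

71.00 mm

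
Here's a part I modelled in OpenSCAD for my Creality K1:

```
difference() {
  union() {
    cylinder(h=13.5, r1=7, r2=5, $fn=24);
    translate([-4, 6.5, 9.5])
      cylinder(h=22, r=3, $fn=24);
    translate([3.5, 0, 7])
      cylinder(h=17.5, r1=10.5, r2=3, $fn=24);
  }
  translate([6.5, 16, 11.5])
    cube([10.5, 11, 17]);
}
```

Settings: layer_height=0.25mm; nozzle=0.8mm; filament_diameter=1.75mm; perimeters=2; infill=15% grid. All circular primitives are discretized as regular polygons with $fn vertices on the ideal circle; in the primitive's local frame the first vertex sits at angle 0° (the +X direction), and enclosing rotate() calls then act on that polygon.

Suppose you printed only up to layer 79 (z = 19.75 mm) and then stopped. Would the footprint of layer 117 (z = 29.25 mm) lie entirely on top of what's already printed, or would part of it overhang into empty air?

entirely on top

Compare the two slices. At z = 19.75: the cone does not reach this height (z outside [0, 13.5]); the cylinder at (-4, 6.5): section is a regular 24-gon, circumradius r=3 (area = (24/2)·3.000²·sin(360°/24) = 27.95 mm²); the cone at (3.5, 0) contributes a regular 24-gon of circumradius 5.036 (interpolated between r1=10.5 and r2=3 at t=0.729) (area = (24/2)·5.036²·sin(360°/24) = 78.76 mm²); Combining (union): the 2 present regions are separate (no shared area or edge), so areas and boundary lengths simply add and each stays a separate island — area = 106.71 mm²; the cube at (6.5, 16) is present — its section is the full 10.5×11 rectangle (area 115.50 mm²); Subtracting the remaining from the first: starting from the result so far (106.71 mm²), the 10.5×11 cube at (6.5, 16) misses the remaining region (no effect) — area = 106.71 mm². At z = 29.25: the cone does not reach this height (z outside [0, 13.5]); the cylinder at (-4, 6.5): section is a regular 24-gon, circumradius r=3 (area = (24/2)·3.000²·sin(360°/24) = 27.95 mm²); the cone at (3.5, 0) does not reach this height (z outside [7, 24.5]); Combining (union): only the r=3 cylinder at (-4, 6.5) is present, so the union is just that shape — area = 27.95 mm²; the cube at (6.5, 16) is absent (z outside [11.5, 28.5]); After the difference (first − rest): none of the subtracted shapes is present at this height, so the result so far is unchanged — area = 27.95 mm². Checking containment: the cross-section at z = 29.25 is a subset of the cross-section at z = 19.75.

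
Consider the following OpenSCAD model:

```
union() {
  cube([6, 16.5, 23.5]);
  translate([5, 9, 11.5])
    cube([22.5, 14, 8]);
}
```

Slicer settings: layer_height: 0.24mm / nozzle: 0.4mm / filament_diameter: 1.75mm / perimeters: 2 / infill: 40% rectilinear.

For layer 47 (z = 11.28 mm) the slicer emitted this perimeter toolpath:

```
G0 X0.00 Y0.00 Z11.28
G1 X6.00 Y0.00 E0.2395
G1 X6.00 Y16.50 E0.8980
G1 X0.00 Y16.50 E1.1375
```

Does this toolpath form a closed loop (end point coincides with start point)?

Start point (G0): (0.00, 0.00). End point (last G1): the path does not return to the start — open.

no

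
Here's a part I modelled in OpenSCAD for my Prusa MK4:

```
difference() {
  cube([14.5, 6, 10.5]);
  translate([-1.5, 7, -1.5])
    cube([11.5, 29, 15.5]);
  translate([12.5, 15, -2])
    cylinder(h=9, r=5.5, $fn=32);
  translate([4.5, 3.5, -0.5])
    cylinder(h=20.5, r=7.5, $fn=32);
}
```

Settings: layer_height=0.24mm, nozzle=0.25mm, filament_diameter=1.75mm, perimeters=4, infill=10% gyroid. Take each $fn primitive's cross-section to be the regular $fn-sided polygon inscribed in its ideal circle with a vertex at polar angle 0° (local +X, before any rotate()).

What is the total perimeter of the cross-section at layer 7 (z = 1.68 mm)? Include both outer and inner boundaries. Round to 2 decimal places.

18.57 mm

At z = 1.68 mm: the 14.5×6 cube contributes its full rectangle (perimeter 41.00 mm); the cube at (-1.5, 7) (footprint 11.5×29) is included at this height (perimeter 81.00 mm); the r=5.5 cylinder at (12.5, 15) contributes a regular 32-gon of circumradius 5.5 (perimeter = 2·32·5.500·sin(180°/32) = 34.50 mm); the r=7.5 cylinder at (4.5, 3.5) contributes a regular 32-gon of circumradius 7.5 (perimeter = 2·32·7.500·sin(180°/32) = 47.05 mm); After the difference (first − rest): starting from the 14.5×6 cube, the 11.5×29 cube at (-1.5, 7) misses the remaining region (no effect); the r=5.5 cylinder at (12.5, 15) misses the remaining region (no effect); the r=7.5 cylinder at (4.5, 3.5) partially overlaps it — only the 70.51 mm² overlap (of its 175.58 mm²) is removed, clipping the outline — boundary = 18.57 mm. Overall, the cross-section is a single solid region. Total boundary length (outer) = 18.57 mm.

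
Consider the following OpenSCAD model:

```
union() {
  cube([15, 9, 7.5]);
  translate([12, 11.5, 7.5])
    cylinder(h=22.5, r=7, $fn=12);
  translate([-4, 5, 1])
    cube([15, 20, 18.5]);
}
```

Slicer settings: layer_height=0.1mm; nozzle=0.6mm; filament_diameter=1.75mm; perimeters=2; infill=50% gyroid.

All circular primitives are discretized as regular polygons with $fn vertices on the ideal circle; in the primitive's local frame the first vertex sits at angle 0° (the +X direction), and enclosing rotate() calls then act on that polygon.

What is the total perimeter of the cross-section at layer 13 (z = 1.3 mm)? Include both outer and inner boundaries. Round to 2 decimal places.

At z = 1.3 mm: the cube (footprint 15×9) is included at this height (perimeter 48.00 mm); the cylinder at (12, 11.5) is not intersected at this z (z outside [7.5, 30]); the cube at (-4, 5) is present — its section is the full 15×20 rectangle (perimeter 70.00 mm); Taking the union: the regions partially overlap (shared area 44.00 mm²), so the edge portions inside another operand are dropped and the merged outline is re-measured after clipping — boundary = 88.00 mm. Overall, the cross-section is a single solid region. Total boundary length (outer) = 88.00 mm.

88.00 mm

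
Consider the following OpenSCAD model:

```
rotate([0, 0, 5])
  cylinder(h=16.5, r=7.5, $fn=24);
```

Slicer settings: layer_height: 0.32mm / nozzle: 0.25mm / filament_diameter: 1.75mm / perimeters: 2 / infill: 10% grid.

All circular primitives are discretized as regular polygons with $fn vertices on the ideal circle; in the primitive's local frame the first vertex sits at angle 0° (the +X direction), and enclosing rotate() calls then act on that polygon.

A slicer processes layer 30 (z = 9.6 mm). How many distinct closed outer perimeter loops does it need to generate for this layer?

At z = 9.6 mm: the r=7.5 cylinder contributes a regular 24-gon of circumradius 7.5; (rotated 5° about Z; rotation is an isometry so areas/perimeters/island counts are preserved). The result has 1 disconnected region.

1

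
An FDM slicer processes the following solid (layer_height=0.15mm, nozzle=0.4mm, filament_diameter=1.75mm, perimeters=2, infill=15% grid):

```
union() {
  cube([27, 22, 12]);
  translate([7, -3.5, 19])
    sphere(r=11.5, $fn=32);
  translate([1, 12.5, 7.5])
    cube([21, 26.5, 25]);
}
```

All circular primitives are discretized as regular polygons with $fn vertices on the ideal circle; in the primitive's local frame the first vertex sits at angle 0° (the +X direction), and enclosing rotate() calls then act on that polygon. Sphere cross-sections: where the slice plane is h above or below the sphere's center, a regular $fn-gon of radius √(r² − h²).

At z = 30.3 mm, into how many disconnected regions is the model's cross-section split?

At z = 30.3 mm: the cube does not reach this height (z outside [0, 12]); the sphere at (7, -3.5): section is a regular 32-gon, circumradius = √(r²−h²) = √(11.5²−11.3²) = 2.135; the cube at (1, 12.5) (footprint 21×26.5) is included at this height; Taking the union: the 2 present regions are separate (no shared area or edge), so areas and boundary lengths simply add and each stays a separate island — 2 connected regions. The result has 2 disconnected regions.

2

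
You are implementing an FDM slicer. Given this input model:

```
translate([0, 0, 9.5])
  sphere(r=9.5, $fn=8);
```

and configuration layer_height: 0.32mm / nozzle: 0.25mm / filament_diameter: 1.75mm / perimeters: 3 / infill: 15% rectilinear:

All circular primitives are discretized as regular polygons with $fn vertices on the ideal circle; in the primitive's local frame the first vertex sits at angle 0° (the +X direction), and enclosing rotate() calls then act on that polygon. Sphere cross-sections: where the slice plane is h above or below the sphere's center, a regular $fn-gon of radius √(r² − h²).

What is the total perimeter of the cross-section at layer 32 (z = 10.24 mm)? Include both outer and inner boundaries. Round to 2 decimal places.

At z = 10.24 mm: the sphere: section is a regular 8-gon, circumradius = √(r²−h²) = √(9.5²−0.74²) = 9.471 (perimeter = 2·8·9.471·sin(180°/8) = 57.99 mm). Overall, the cross-section is a single solid region. Total boundary length (outer) = 57.99 mm.

57.99 mm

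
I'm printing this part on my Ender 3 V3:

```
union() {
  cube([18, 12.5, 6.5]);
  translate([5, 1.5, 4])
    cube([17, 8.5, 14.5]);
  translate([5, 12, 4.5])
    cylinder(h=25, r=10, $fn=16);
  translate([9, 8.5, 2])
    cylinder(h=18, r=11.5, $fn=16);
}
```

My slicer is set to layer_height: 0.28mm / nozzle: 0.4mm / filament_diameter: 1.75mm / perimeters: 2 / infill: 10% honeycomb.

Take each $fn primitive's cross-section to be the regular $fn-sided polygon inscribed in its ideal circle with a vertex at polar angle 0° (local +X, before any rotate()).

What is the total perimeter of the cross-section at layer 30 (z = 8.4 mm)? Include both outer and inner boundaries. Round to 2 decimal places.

At z = 8.4 mm: the cube is not intersected at this z (z outside [0, 6.5]); the 17×8.5 cube at (5, 1.5) contributes its full rectangle (perimeter 51.00 mm); the r=10 cylinder at (5, 12) gives a regular 16-gon of circumradius 10 (constant along its height) (perimeter = 2·16·10.000·sin(180°/16) = 62.43 mm); the r=11.5 cylinder at (9, 8.5) contributes a regular 16-gon of circumradius 11.5 (perimeter = 2·16·11.500·sin(180°/16) = 71.79 mm); Merging all regions: the regions partially overlap (shared area 364.37 mm²), so the edge portions inside another operand are dropped and the merged outline is re-measured after clipping — boundary = 83.60 mm. Overall, the cross-section is a single solid region. Total boundary length (outer) = 83.60 mm.

83.60 mm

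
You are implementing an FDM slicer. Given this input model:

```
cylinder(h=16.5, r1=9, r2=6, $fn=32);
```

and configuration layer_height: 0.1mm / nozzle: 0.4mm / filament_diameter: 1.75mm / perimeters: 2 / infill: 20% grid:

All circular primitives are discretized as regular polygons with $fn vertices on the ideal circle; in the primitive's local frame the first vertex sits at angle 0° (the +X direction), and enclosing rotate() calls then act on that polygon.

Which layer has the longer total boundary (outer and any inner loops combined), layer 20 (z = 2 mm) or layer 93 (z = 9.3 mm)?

Layer 20 (z = 2): the cone (r1=9→r2=6) has section circumradius 8.636 here — a regular 32-gon (perimeter = 2·32·8.636·sin(180°/32) = 54.18 mm). So its perimeter = 54.18 mm. Layer 93 (z = 9.3): the cone (r1=9→r2=6) has section circumradius 7.309 here — a regular 32-gon (perimeter = 2·32·7.309·sin(180°/32) = 45.85 mm). So its perimeter = 45.85 mm. Layer 20 is larger (54.18 vs 45.85 mm).

layer 20 (z = 2 mm)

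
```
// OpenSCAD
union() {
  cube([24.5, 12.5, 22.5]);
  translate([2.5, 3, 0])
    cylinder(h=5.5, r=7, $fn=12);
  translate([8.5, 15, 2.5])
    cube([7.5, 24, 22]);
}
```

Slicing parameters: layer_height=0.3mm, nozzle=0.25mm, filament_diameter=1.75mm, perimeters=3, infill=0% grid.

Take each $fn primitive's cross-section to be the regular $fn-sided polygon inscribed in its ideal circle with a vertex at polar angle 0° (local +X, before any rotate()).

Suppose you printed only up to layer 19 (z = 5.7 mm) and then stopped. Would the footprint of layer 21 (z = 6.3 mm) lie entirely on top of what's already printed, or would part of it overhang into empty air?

Compare the two slices. At z = 5.7: the cube is present — its section is the full 24.5×12.5 rectangle (area 306.25 mm²); the cylinder at (2.5, 3) is absent (z outside [0, 5.5]); the cube at (8.5, 15) (footprint 7.5×24) is included at this height (area 180.00 mm²); Combining (union): the 2 present regions are separate (no shared area or edge), so areas and boundary lengths simply add and each stays a separate island — area = 486.25 mm². At z = 6.3: the cube (footprint 24.5×12.5) is included at this height (area 306.25 mm²); the cylinder at (2.5, 3) does not reach this height (z outside [0, 5.5]); the 7.5×24 cube at (8.5, 15) contributes its full rectangle (area 180.00 mm²); Taking the union: the 2 present regions are separate (no shared area or edge), so areas and boundary lengths simply add and each stays a separate island — area = 486.25 mm². Checking containment: the cross-section at z = 6.3 is a subset of the cross-section at z = 5.7.

entirely on top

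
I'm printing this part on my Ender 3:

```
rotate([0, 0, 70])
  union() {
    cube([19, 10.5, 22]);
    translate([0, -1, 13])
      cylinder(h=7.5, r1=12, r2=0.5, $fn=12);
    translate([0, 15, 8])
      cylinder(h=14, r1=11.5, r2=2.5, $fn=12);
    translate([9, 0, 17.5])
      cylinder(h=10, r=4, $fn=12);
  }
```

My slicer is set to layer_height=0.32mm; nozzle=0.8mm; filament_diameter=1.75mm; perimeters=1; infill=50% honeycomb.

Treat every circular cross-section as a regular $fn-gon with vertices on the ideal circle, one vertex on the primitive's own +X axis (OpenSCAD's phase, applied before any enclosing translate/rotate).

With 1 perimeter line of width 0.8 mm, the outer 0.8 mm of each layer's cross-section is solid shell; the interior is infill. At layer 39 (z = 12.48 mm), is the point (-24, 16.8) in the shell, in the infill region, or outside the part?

outside

At z = 12.48 mm: the 19×10.5 cube contributes its full rectangle; the cone at (0, -1) is not intersected at this z (z outside [13, 20.5]); the cone at (0, 15) contributes a regular 12-gon of circumradius 8.620 (interpolated between r1=11.5 and r2=2.5 at t=0.320); the cylinder at (9, 0) is absent (z outside [17.5, 27.5]); Taking the union: the regions partially overlap (shared area 19.66 mm²), so overlapping operands fuse into one piece — 1 connected region; (rotated 70° about Z; rotation is an isometry so areas/perimeters/island counts are preserved). Overall, the cross-section is a single solid region. Undo the 70° rotation: the query point maps to (7.578, 28.299) in the un-rotated model frame. The nearest boundary edge runs (0.00, 23.62)→(4.31, 22.47); distance from the point to it = 6.69 mm. The point is not inside any of the regions above, so it lies outside the cross-section (6.69 mm from the nearest boundary).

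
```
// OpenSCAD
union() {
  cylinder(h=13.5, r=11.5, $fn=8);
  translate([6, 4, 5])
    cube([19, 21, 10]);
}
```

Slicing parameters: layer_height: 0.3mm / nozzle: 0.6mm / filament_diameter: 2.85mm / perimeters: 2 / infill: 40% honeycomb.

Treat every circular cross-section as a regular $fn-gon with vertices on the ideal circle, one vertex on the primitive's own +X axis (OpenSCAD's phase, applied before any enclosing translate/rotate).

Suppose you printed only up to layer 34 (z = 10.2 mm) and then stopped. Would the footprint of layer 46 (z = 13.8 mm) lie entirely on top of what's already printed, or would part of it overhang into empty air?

Compare the two slices. At z = 10.2: the r=11.5 cylinder contributes a regular 8-gon of circumradius 11.5 (area = (8/2)·11.500²·sin(360°/8) = 374.06 mm²); the cube at (6, 4) is present — its section is the full 19×21 rectangle (area 399.00 mm²); Combining (union): the regions partially overlap — summed areas 773.06 mm² minus the doubly-counted overlap 13.28 mm² gives 759.78 mm² — area = 759.78 mm². At z = 13.8: the cylinder does not reach this height (z outside [0, 13.5]); the 19×21 cube at (6, 4) contributes its full rectangle (area 399.00 mm²); Combining (union): only the 19×21 cube at (6, 4) is present, so the union is just that shape — area = 399.00 mm². Checking containment: the cross-section at z = 13.8 is a subset of the cross-section at z = 10.2.

entirely on top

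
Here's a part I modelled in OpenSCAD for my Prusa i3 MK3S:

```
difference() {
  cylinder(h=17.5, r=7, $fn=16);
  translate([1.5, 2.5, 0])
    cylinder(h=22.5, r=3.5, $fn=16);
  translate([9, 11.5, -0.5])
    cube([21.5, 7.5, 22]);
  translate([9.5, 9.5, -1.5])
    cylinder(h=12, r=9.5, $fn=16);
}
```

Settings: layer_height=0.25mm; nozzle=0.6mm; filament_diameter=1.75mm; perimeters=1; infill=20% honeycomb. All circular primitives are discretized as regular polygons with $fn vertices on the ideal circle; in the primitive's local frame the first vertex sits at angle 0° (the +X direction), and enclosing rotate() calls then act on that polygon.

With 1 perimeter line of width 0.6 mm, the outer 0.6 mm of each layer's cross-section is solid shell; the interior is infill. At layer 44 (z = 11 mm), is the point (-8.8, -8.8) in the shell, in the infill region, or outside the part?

At z = 11 mm: the r=7 cylinder contributes a regular 16-gon of circumradius 7; the cylinder at (1.5, 2.5): section is a regular 16-gon, circumradius r=3.5; the cube at (9, 11.5) is present — its section is the full 21.5×7.5 rectangle; the cylinder at (9.5, 9.5) does not reach this height (z outside [-1.5, 10.5]); Taking the first minus the rest: starting from the r=7 cylinder, the r=3.5 cylinder at (1.5, 2.5) lies wholly inside it (removes its full 37.50 mm² and its 21.85 mm outline becomes a hole wall); the 21.5×7.5 cube at (9, 11.5) misses the remaining region (no effect) — 1 connected region with 1 hole. Overall, the cross-section is one region with 1 hole. The nearest boundary edge runs (-2.68, -6.47)→(-4.95, -4.95); distance from the point to it = 5.45 mm. The point is not inside any of the regions above, so it lies outside the cross-section (5.45 mm from the nearest boundary).

outside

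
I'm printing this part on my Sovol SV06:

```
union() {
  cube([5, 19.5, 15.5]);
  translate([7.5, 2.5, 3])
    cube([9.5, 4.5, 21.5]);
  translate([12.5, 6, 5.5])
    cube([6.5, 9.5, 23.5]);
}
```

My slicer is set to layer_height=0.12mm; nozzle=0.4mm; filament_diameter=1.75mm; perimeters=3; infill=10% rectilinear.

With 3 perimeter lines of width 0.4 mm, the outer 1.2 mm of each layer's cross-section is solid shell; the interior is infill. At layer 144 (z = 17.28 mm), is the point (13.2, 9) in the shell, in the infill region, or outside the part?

shell

At z = 17.28 mm: the cube is absent (z outside [0, 15.5]); the cube at (7.5, 2.5) is present — its section is the full 9.5×4.5 rectangle; the cube at (12.5, 6) is present — its section is the full 6.5×9.5 rectangle; Taking the union: the regions partially overlap (shared area 4.50 mm²), so overlapping operands fuse into one piece — 1 connected region. Overall, the cross-section is a single solid region. The nearest boundary edge runs (12.50, 7.00)→(12.50, 15.50); distance from the point to it = 0.70 mm. The point is inside the cross-section, 0.70 mm from the nearest boundary — within the 1.2 mm shell band (3 × 0.4).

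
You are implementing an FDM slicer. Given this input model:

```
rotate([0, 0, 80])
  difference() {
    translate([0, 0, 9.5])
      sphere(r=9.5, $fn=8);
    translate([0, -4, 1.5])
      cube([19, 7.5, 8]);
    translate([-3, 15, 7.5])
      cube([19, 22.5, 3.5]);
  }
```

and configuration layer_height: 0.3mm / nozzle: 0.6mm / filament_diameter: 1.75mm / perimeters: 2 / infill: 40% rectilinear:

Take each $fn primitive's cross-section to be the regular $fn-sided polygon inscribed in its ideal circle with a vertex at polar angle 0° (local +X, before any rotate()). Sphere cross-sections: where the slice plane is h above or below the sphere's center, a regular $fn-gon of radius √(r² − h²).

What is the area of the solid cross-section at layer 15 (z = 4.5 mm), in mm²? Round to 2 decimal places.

129.82 mm²

At z = 4.5 mm: the sphere: section is a regular 8-gon, circumradius = √(r²−h²) = √(9.5²−5²) = 8.078 (area = (8/2)·8.078²·sin(360°/8) = 184.55 mm²); the 19×7.5 cube at (0, -4) contributes its full rectangle (area 142.50 mm²); the cube at (-3, 15) is absent (z outside [7.5, 11]); After the difference (first − rest): starting from the r=9.5 sphere (184.55 mm²), the 19×7.5 cube at (0, -4) partially overlaps it — only the 54.73 mm² overlap (of its 142.50 mm²) is removed, clipping the outline — area = 129.82 mm²; (rotated 80° about Z; rotation is an isometry so areas/perimeters/island counts are preserved). Overall, the cross-section is a single solid region. Net area = 129.82 mm².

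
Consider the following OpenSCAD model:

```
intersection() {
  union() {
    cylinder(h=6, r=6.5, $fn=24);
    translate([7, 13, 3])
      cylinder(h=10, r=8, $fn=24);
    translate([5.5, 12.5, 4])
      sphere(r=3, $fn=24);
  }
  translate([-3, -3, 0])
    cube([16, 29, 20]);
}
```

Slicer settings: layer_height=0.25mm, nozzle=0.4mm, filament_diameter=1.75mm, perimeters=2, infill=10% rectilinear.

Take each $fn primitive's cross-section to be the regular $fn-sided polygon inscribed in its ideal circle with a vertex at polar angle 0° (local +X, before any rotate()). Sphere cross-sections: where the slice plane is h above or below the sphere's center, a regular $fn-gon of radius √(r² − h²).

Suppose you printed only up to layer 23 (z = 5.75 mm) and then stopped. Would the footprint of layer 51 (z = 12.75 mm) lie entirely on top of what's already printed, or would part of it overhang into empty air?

entirely on top

Compare the two slices. At z = 5.75: the r=6.5 cylinder gives a regular 24-gon of circumradius 6.5 (constant along its height) (area = (24/2)·6.500²·sin(360°/24) = 131.22 mm²); the r=8 cylinder at (7, 13) contributes a regular 24-gon of circumradius 8 (area = (24/2)·8.000²·sin(360°/24) = 198.77 mm²); the r=3 sphere at (5.5, 12.5) contributes a regular 24-gon of circumradius √(3²−1.75²) = 2.437 (area = (24/2)·2.437²·sin(360°/24) = 18.44 mm²); Taking the union: the regions partially overlap — summed areas 348.44 mm² minus the doubly-counted overlap 18.44 mm² gives 329.99 mm² — area = 329.99 mm²; the cube at (-3, -3) (footprint 16×29) is included at this height (area 464.00 mm²); Keeping only the common overlap: the 16×29 cube at (-3, -3) partially overlaps that combined region; clipping to the common part keeps 263.94 mm² — area = 263.94 mm². At z = 12.75: the cylinder is absent (z outside [0, 6]); the r=8 cylinder at (7, 13) contributes a regular 24-gon of circumradius 8 (area = (24/2)·8.000²·sin(360°/24) = 198.77 mm²); the sphere at (5.5, 12.5) does not reach this height (|z−center|=8.750 > r=3); Combining (union): only the r=8 cylinder at (7, 13) is present, so the union is just that shape — area = 198.77 mm²; the cube at (-3, -3) (footprint 16×29) is included at this height (area 464.00 mm²); Keeping only the common overlap: the 16×29 cube at (-3, -3) partially overlaps that combined region; clipping to the common part keeps 184.81 mm² — area = 184.81 mm². Checking containment: the cross-section at z = 12.75 is a subset of the cross-section at z = 5.75.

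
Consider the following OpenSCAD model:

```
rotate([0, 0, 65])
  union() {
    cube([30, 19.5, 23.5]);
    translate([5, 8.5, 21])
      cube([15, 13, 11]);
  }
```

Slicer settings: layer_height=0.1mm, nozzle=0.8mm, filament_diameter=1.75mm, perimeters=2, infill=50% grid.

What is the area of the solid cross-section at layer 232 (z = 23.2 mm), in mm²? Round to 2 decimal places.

615.00 mm²

At z = 23.2 mm: the cube is present — its section is the full 30×19.5 rectangle (area 585.00 mm²); the cube at (5, 8.5) (footprint 15×13) is included at this height (area 195.00 mm²); Merging all regions: the regions partially overlap — summed areas 780.00 mm² minus the doubly-counted overlap 165.00 mm² gives 615.00 mm² — area = 615.00 mm²; (whole slice rotated 65° about Z — lengths, areas and connectivity unchanged). Overall, the cross-section is a single solid region. Net area = 615.00 mm².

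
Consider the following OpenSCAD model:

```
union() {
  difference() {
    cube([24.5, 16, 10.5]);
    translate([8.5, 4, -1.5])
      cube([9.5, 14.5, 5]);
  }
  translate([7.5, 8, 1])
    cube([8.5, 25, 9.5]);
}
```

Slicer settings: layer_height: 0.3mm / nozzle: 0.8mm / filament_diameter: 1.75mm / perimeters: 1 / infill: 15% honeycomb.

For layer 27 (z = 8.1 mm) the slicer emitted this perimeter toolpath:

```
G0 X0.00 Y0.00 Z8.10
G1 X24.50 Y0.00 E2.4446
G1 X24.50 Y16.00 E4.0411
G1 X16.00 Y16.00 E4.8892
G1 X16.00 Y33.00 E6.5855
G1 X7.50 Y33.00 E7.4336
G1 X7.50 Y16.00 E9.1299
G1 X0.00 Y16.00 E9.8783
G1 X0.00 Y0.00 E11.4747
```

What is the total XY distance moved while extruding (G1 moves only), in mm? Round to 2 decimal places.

115.00 mm

Sum the Euclidean lengths of each G1 segment: total = 115.00 mm.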